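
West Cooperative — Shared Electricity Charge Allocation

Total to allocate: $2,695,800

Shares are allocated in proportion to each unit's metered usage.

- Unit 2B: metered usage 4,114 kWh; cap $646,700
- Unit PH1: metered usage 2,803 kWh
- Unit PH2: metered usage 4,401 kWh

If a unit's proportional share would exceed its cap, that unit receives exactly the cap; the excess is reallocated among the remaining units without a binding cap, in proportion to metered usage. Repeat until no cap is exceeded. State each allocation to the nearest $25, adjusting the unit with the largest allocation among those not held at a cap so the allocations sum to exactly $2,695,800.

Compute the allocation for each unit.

Total metered usage = 11,318.
Unconstrained shares: Unit 2B 979,901.15; Unit PH1 667,638.05; Unit PH2 1,048,260.81.
Capped: Unit 2B ($646,700); remaining pool $2,049,100 reallocated over remaining metered usage 7,204.
Redistributed shares: Unit PH1 797,283.08 → $797,275; Unit PH2 1,251,816.92 → $1,251,825.

Unit 2B: $646,700 · Unit PH1: $797,275 · Unit PH2: $1,251,825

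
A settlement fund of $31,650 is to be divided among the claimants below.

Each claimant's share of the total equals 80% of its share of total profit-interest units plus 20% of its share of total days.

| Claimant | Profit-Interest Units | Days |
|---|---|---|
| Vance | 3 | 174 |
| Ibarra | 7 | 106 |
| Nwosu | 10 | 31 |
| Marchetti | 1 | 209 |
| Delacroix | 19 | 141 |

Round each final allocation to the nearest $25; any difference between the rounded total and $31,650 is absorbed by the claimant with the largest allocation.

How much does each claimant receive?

Vance: $3,575 · Ibarra: $5,450 · Nwosu: $6,625 · Marchetti: $2,625 · Delacroix: $13,375

Totals — profit-interest units 40, days 661.
Combined weights (80% profit-interest units + 20% days): Vance 0.1126; Ibarra 0.1721; Nwosu 0.2094; Marchetti 0.0832; Delacroix 0.4227.
Proportional shares: Vance 3,565.29; Ibarra 5,446.10; Nwosu 6,626.87; Marchetti 2,634.47; Delacroix 13,377.27.
After rounding ($25): Vance $3,575; Ibarra $5,450; Nwosu $6,625; Marchetti $2,625; Delacroix $13,375. Sum = $31,650.
No rounding difference to absorb.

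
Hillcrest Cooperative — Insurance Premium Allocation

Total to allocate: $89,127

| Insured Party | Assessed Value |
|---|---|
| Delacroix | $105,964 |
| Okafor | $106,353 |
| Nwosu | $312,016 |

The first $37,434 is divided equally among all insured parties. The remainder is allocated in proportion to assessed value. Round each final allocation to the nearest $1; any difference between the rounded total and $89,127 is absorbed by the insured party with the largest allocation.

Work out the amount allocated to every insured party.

$37,434 shared equally gives $12,478 per insured party.
Remainder $51,693 by assessed value (total 524,333): Delacroix 10,446.79 → $10,447; Okafor 10,485.14 → $10,485; Nwosu 30,761.07 → $30,761.
Totals: Delacroix $12,478 + $10,447 = $22,925; Okafor $12,478 + $10,485 = $22,963; Nwosu $12,478 + $30,761 = $43,239.

Delacroix: $22,925; Okafor: $22,963; Nwosu: $43,239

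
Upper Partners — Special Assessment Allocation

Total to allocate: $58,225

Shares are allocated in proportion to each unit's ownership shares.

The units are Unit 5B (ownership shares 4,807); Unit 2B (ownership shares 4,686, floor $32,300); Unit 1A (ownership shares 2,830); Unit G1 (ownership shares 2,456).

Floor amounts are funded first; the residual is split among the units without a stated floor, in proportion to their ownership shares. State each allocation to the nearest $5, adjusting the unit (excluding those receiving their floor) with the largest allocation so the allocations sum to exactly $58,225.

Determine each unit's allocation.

Unit 5B: $12,345 · Unit 2B: $32,300 · Unit 1A: $7,270 · Unit G1: $6,310

Minimums first: Unit 2B $32,300. Residual $25,925.
Residual split over remaining ownership shares 10,093: Unit 5B 12,347.32 → $12,345; Unit 1A 7,269.17 → $7,270; Unit G1 6,308.51 → $6,310.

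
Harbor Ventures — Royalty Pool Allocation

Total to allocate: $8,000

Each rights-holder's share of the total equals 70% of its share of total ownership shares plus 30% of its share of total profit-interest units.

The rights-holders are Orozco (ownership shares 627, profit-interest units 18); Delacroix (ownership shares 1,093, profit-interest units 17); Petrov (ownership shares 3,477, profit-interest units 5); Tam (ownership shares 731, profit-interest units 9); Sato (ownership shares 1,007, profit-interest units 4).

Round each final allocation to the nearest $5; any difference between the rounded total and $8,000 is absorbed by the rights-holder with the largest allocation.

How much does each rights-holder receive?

Totals — ownership shares 6,935, profit-interest units 53.
Combined weights (70% ownership shares + 30% profit-interest units): Orozco 0.1652; Delacroix 0.2066; Petrov 0.3793; Tam 0.1247; Sato 0.1243.
Pro-rata amounts: Orozco 1,321.40; Delacroix 1,652.41; Petrov 3,034.09; Tam 997.83; Sato 994.28.
Rounded to nearest $5: Orozco $1,320; Delacroix $1,650; Petrov $3,035; Tam $1,000; Sato $995. Sum = $8,000.
Rounded total matches; no reconciliation needed.

Orozco: $1,320; Delacroix: $1,650; Petrov: $3,035; Tam: $1,000; Sato: $995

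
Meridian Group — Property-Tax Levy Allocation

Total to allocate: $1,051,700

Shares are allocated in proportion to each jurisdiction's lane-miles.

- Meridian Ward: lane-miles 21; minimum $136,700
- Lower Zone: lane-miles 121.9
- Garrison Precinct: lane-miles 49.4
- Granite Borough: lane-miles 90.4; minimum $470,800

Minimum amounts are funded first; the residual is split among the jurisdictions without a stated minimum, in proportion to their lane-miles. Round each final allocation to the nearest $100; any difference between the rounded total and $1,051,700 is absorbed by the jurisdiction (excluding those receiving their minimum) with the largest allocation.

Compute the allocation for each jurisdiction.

Minimums first: Meridian Ward $136,700; Granite Borough $470,800. Balance $444,200.
Balance split over remaining lane-miles 171.3: Lower Zone 316,100.29 → $316,100; Garrison Precinct 128,099.71 → $128,100.

Meridian Ward: $136,700 | Lower Zone: $316,100 | Garrison Precinct: $128,100 | Granite Borough: $470,800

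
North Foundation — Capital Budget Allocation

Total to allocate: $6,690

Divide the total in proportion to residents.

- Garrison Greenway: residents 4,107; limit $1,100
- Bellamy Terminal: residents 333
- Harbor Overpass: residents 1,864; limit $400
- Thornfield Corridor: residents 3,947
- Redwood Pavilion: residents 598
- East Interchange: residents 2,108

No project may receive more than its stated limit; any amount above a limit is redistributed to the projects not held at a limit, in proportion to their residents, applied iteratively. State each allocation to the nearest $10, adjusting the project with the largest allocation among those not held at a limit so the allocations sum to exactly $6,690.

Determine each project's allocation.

Combined residents = 12,957.
Proportional shares (ignoring caps): Garrison Greenway 2,120.54; Bellamy Terminal 171.94; Harbor Overpass 962.43; Thornfield Corridor 2,037.93; Redwood Pavilion 308.76; East Interchange 1,088.41.
Held at cap: Garrison Greenway ($1,100), Harbor Overpass ($400); remaining pool $5,190 reallocated over remaining residents 6,986.
Redistributed shares: Bellamy Terminal 247.39 → $250; Thornfield Corridor 2,932.28 → $2,930; Redwood Pavilion 444.26 → $440; East Interchange 1,566.06 → $1,570.

Garrison Greenway: $1,100 · Bellamy Terminal: $250 · Harbor Overpass: $400 · Thornfield Corridor: $2,930 · Redwood Pavilion: $440 · East Interchange: $1,570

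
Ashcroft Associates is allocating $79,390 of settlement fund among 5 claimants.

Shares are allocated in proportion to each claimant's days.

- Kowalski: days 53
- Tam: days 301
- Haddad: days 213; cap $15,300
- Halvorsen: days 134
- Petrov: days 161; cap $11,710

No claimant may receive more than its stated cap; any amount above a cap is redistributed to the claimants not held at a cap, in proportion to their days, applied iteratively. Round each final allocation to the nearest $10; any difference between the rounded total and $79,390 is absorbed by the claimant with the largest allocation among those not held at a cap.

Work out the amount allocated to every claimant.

Days total: 862.
Unconstrained shares: Kowalski 4,881.29; Tam 27,722.03; Haddad 19,617.25; Halvorsen 12,341.37; Petrov 14,828.06.
Held at cap: Haddad ($15,300), Petrov ($11,710); balance $52,380 reallocated over remaining days 488.
Shares after redistribution: Kowalski 5,688.81 → $5,690; Tam 32,308.16 → $32,310; Halvorsen 14,383.03 → $14,380.

Kowalski: $5,690 · Tam: $32,310 · Haddad: $15,300 · Halvorsen: $14,380 · Petrov: $11,710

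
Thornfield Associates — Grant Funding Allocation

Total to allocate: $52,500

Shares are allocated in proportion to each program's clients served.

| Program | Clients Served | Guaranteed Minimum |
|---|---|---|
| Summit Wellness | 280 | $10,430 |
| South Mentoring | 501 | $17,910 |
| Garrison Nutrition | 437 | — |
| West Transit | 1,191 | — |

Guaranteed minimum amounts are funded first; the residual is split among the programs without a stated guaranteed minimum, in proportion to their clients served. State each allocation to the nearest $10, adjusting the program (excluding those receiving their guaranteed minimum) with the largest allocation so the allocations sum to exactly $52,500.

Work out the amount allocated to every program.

Fund the minimums — Summit Wellness $10,430; South Mentoring $17,910. Remaining pool $24,160.
Remaining pool split over remaining clients served 1,628: Garrison Nutrition 6,485.21 → $6,490; West Transit 17,674.79 → $17,670.

Summit Wellness: $10,430; South Mentoring: $17,910; Garrison Nutrition: $6,490; West Transit: $17,670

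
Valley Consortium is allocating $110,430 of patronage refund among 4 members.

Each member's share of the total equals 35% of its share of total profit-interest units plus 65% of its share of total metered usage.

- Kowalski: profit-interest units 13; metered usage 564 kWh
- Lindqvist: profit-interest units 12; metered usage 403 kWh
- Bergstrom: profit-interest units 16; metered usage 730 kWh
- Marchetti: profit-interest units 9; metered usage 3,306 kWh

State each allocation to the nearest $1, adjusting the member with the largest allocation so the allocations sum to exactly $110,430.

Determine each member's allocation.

Kowalski: $18,141 | Lindqvist: $15,058 | Bergstrom: $22,842 | Marchetti: $54,389

Totals — profit-interest units 50, metered usage 5,003.
Combined weights (35% profit-interest units + 65% metered usage): Kowalski 0.1643; Lindqvist 0.1364; Bergstrom 0.2068; Marchetti 0.4925.
Unrounded shares: Kowalski 18,141.00; Lindqvist 15,058.08; Bergstrom 22,841.68; Marchetti 54,389.24.
Rounded to nearest $1: Kowalski $18,141; Lindqvist $15,058; Bergstrom $22,842; Marchetti $54,389. Sum = $110,430.
Rounded total matches; no reconciliation needed.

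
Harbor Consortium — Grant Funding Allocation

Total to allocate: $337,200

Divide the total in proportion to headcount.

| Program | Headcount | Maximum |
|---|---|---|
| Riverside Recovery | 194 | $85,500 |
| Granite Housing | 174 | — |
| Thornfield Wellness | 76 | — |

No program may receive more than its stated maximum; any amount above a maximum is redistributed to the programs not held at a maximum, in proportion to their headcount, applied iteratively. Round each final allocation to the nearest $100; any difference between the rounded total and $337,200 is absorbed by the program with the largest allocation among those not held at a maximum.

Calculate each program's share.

Combined headcount = 444.
Unconstrained shares: Riverside Recovery 147,335.14; Granite Housing 132,145.95; Thornfield Wellness 57,718.92.
Capped: Riverside Recovery ($85,500); residual $251,700 reallocated over remaining headcount 250.
Remaining shares: Granite Housing 175,183.20 → $175,200; Thornfield Wellness 76,516.80 → $76,500.

Riverside Recovery: $85,500 · Granite Housing: $175,200 · Thornfield Wellness: $76,500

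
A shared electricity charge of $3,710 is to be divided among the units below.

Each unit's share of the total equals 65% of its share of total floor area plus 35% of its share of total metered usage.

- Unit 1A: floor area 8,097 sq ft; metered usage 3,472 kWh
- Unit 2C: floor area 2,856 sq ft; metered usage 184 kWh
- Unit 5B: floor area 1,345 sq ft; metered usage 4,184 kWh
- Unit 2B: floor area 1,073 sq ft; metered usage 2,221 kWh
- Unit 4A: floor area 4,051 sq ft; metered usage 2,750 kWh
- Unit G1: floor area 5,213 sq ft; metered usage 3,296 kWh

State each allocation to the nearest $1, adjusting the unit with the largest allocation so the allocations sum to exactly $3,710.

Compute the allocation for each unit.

Totals — floor area 22,635, metered usage 16,107.
Composite weights (65% floor area + 35% metered usage): Unit 1A 0.3080; Unit 2C 0.0860; Unit 5B 0.1295; Unit 2B 0.0791; Unit 4A 0.1761; Unit G1 0.2213.
Raw shares: Unit 1A 1,142.55; Unit 2C 319.11; Unit 5B 480.60; Unit 2B 293.37; Unit 4A 653.28; Unit G1 821.10.
Rounded to nearest $1: Unit 1A $1,143; Unit 2C $319; Unit 5B $481; Unit 2B $293; Unit 4A $653; Unit G1 $821. Sum = $3,710.
No rounding difference to absorb.

Unit 1A: $1,143 · Unit 2C: $319 · Unit 5B: $481 · Unit 2B: $293 · Unit 4A: $653 · Unit G1: $821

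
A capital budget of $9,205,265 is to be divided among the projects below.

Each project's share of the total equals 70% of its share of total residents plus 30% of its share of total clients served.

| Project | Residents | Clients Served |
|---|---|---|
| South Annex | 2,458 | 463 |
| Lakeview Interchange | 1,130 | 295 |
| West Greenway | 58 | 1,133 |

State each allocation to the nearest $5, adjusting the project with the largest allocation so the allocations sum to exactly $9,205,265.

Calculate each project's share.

Residents total 3,646; clients served total 1,891.
Composite weights (70% residents + 30% clients served): South Annex 0.5454; Lakeview Interchange 0.2638; West Greenway 0.1909.
Proportional shares: South Annex 5,020,253.52; Lakeview Interchange 2,427,895.24; West Greenway 1,757,116.24.
At nearest $5: South Annex $5,020,255; Lakeview Interchange $2,427,895; West Greenway $1,757,115. Sum = $9,205,265.
Sum already equals the total — no adjustment.

South Annex: $5,020,255 · Lakeview Interchange: $2,427,895 · West Greenway: $1,757,115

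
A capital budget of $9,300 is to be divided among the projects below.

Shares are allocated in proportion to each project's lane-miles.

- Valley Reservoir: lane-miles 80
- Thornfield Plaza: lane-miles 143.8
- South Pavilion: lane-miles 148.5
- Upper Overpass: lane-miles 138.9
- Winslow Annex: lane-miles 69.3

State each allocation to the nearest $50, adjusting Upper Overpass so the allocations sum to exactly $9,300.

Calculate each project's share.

Lane-miles total: 580.5.
Pro-rata amounts: Valley Reservoir 80/580.5 × $9,300 = 1,281.65; Thornfield Plaza 143.8/580.5 × $9,300 = 2,303.77; South Pavilion 148.5/580.5 × $9,300 = 2,379.07; Upper Overpass 138.9/580.5 × $9,300 = 2,225.27; Winslow Annex 69.3/580.5 × $9,300 = 1,110.23.
At nearest $50: Valley Reservoir $1,300; Thornfield Plaza $2,300; South Pavilion $2,400; Upper Overpass $2,250; Winslow Annex $1,100. Sum = $9,350.
Difference $9,300 − $9,350 = −$50 applied to Upper Overpass: Upper Overpass becomes $2,200.

Valley Reservoir: $1,300 | Thornfield Plaza: $2,300 | South Pavilion: $2,400 | Upper Overpass: $2,200 | Winslow Annex: $1,100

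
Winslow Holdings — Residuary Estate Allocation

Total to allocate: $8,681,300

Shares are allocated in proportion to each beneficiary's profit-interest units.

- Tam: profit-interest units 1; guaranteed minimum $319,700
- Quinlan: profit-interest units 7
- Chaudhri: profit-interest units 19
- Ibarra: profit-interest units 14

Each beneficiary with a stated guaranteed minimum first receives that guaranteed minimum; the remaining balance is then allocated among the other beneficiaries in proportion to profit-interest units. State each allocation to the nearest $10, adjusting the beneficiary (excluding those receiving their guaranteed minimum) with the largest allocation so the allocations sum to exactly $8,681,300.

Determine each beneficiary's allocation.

Tam: $319,700; Quinlan: $1,463,280; Chaudhri: $3,971,760; Ibarra: $2,926,560

Minimums first: Tam $319,700. Balance $8,361,600.
Balance split over remaining profit-interest units 40: Quinlan 1,463,280.00 → $1,463,280; Chaudhri 3,971,760.00 → $3,971,760; Ibarra 2,926,560.00 → $2,926,560.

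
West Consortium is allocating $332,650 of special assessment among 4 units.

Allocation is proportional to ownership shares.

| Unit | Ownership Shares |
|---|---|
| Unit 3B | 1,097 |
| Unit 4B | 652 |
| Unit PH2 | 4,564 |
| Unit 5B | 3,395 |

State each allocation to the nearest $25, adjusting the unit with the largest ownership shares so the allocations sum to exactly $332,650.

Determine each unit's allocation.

Unit 3B: $37,600; Unit 4B: $22,350; Unit PH2: $156,375; Unit 5B: $116,325

Sum of ownership shares: 9,708.
Unrounded shares: Unit 3B 1,097/9,708 × $332,650 = 37,589.31; Unit 4B 652/9,708 × $332,650 = 22,341.14; Unit PH2 4,564/9,708 × $332,650 = 156,387.99; Unit 5B 3,395/9,708 × $332,650 = 116,331.56.
At nearest $25: Unit 3B $37,600; Unit 4B $22,350; Unit PH2 $156,400; Unit 5B $116,325. Sum = $332,675.
Difference $332,650 − $332,675 = −$25 applied to largest ownership shares (Unit PH2): Unit PH2 becomes $156,375.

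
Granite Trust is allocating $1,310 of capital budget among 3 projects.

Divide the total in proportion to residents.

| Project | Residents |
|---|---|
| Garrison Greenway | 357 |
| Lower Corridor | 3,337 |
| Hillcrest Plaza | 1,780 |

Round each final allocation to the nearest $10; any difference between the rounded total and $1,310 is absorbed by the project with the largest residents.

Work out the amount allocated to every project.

Residents total: 5,474.
Proportional shares: Garrison Greenway 357/5,474 × $1,310 = 85.43; Lower Corridor 3,337/5,474 × $1,310 = 798.59; Hillcrest Plaza 1,780/5,474 × $1,310 = 425.98.
Rounded to nearest $10: Garrison Greenway $90; Lower Corridor $800; Hillcrest Plaza $430. Sum = $1,320.
Difference $1,310 − $1,320 = −$10 applied to largest residents (Lower Corridor): Lower Corridor becomes $790.

Garrison Greenway: $90 | Lower Corridor: $790 | Hillcrest Plaza: $430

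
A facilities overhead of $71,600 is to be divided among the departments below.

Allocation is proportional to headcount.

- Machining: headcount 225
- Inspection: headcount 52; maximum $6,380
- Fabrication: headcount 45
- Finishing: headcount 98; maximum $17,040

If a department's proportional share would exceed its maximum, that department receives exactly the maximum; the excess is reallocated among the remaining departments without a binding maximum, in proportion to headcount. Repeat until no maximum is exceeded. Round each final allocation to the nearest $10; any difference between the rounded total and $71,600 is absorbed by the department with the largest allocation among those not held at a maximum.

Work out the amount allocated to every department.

Total headcount = 420.
Proportional shares (ignoring caps): Machining 38,357.14; Inspection 8,864.76; Fabrication 7,671.43; Finishing 16,706.67.
Held at cap: Inspection ($6,380); residual $65,220 reallocated over remaining headcount 368.
Held at cap: Finishing ($17,040); residual $48,180 reallocated over remaining headcount 270.
Remaining shares: Machining 40,150.00 → $40,150; Fabrication 8,030.00 → $8,030.

Machining: $40,150 · Inspection: $6,380 · Fabrication: $8,030 · Finishing: $17,040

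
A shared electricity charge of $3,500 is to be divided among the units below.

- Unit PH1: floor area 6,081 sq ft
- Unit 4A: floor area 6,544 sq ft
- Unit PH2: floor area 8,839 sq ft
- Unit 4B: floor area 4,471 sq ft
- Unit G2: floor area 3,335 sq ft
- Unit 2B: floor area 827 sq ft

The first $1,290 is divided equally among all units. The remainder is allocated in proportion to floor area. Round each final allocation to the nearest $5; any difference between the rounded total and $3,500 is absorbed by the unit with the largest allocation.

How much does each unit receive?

Unit PH1: $660; Unit 4A: $695; Unit PH2: $865; Unit 4B: $545; Unit G2: $460; Unit 2B: $275

Equal tier: $1,290 ÷ 6 = $215 apiece.
Remainder $2,210 by floor area (total 30,097): Unit PH1 446.52 → $445; Unit 4A 480.52 → $480; Unit PH2 649.04 → $650; Unit 4B 328.30 → $330; Unit G2 244.89 → $245; Unit 2B 60.73 → $60.
Totals: Unit PH1 $215 + $445 = $660; Unit 4A $215 + $480 = $695; Unit PH2 $215 + $650 = $865; Unit 4B $215 + $330 = $545; Unit G2 $215 + $245 = $460; Unit 2B $215 + $60 = $275.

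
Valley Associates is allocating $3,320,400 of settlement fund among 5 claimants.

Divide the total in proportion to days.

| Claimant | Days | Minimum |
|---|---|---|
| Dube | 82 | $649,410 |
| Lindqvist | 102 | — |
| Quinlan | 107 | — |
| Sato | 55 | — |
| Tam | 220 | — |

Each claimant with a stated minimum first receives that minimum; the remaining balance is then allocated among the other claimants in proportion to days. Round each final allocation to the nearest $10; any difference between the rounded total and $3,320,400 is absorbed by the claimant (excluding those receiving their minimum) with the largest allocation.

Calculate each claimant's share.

Guaranteed amounts: Dube $649,410. Residual $2,670,990.
Residual split over remaining days 484: Lindqvist 562,894.59 → $562,890; Quinlan 590,487.46 → $590,490; Sato 303,521.59 → $303,520; Tam 1,214,086.36 → $1,214,090.

Dube: $649,410 · Lindqvist: $562,890 · Quinlan: $590,490 · Sato: $303,520 · Tam: $1,214,090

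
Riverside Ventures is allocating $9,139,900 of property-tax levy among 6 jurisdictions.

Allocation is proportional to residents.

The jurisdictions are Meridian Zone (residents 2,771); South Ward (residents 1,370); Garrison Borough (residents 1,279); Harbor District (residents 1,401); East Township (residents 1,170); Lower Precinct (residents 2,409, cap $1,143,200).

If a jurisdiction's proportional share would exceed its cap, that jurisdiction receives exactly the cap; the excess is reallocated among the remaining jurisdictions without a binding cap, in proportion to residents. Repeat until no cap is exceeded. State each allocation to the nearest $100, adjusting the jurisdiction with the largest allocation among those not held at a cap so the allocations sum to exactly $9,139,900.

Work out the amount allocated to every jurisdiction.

Combined residents = 10,400.
Unconstrained shares: Meridian Zone 2,435,256.05; South Ward 1,204,006.06; Garrison Borough 1,124,031.93; Harbor District 1,231,249.99; East Township 1,028,238.75; Lower Precinct 2,117,117.22.
Held at cap: Lower Precinct ($1,143,200); residual $7,996,700 reallocated over remaining residents 7,991.
Shares after redistribution: Meridian Zone 2,772,976.56 → $2,773,000; South Ward 1,370,977.22 → $1,371,000; Garrison Borough 1,279,912.31 → $1,279,900; Harbor District 1,401,999.34 → $1,402,000; East Township 1,170,834.56 → $1,170,800.

Meridian Zone: $2,773,000 · South Ward: $1,371,000 · Garrison Borough: $1,279,900 · Harbor District: $1,402,000 · East Township: $1,170,800 · Lower Precinct: $1,143,200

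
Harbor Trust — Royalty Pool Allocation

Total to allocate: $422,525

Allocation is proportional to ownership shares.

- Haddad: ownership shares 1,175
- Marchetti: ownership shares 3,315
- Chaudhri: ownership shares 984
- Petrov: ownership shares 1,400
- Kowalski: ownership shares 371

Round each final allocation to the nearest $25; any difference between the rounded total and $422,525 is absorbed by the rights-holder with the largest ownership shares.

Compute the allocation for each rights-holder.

Ownership shares total: 1,175 + 3,315 + 984 + 1,400 + 371 = 7,245.
Raw shares: Haddad 68,525.45; Marchetti 193,329.24; Chaudhri 57,386.42; Petrov 81,647.34; Kowalski 21,636.55.
After rounding ($25): Haddad $68,525; Marchetti $193,325; Chaudhri $57,375; Petrov $81,650; Kowalski $21,625. Sum = $422,500.
Difference $422,525 − $422,500 = +$25 applied to largest ownership shares (Marchetti): Marchetti becomes $193,350.

Haddad: $68,525 · Marchetti: $193,350 · Chaudhri: $57,375 · Petrov: $81,650 · Kowalski: $21,625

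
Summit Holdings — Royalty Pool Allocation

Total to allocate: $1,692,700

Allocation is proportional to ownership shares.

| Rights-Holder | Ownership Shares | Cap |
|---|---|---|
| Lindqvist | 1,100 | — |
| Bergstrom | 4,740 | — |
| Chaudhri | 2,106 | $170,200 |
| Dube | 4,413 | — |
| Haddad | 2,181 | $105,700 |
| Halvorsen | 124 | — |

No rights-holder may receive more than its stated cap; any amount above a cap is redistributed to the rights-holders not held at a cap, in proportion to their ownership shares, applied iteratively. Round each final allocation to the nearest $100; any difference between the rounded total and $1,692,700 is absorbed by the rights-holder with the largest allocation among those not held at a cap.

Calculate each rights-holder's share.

Lindqvist: $150,200 | Bergstrom: $647,200 | Chaudhri: $170,200 | Dube: $602,500 | Haddad: $105,700 | Halvorsen: $16,900

Sum of ownership shares: 14,664.
Pro-rata shares before constraints: Lindqvist 126,975.59; Bergstrom 547,149.35; Chaudhri 243,100.53; Dube 509,402.97; Haddad 251,757.96; Halvorsen 14,313.61.
Held at cap: Chaudhri ($170,200), Haddad ($105,700); balance $1,416,800 reallocated over remaining ownership shares 10,377.
Shares after redistribution: Lindqvist 150,185.99 → $150,200; Bergstrom 647,165.08 → $647,200; Dube 602,518.88 → $602,500; Halvorsen 16,930.06 → $16,900.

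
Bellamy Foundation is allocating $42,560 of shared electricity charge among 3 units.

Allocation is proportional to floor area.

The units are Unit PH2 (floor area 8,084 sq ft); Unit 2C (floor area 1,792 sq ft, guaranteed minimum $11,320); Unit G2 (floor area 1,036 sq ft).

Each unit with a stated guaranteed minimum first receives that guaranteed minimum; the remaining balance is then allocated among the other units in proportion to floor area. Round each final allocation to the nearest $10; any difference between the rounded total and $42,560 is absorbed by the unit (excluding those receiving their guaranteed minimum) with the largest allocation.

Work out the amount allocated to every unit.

Minimums first: Unit 2C $11,320. Balance $31,240.
Balance split over remaining floor area 9,120: Unit PH2 27,691.25 → $27,690; Unit G2 3,548.75 → $3,550.

Unit PH2: $27,690 · Unit 2C: $11,320 · Unit G2: $3,550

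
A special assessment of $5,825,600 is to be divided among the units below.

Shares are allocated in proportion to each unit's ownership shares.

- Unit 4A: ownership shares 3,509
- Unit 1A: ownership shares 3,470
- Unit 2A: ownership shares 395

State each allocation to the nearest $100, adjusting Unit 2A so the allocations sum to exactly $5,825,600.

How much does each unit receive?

Unit 4A: $2,772,200 | Unit 1A: $2,741,400 | Unit 2A: $312,000

Sum of ownership shares: 7,374.
Pro-rata amounts: Unit 4A 3,509/7,374 × $5,825,600 = 2,772,176.62; Unit 1A 3,470/7,374 × $5,825,600 = 2,741,365.88; Unit 2A 395/7,374 × $5,825,600 = 312,057.50.
Rounded to nearest $100: Unit 4A $2,772,200; Unit 1A $2,741,400; Unit 2A $312,100. Sum = $5,825,700.
Difference $5,825,600 − $5,825,700 = −$100 applied to Unit 2A: Unit 2A becomes $312,000.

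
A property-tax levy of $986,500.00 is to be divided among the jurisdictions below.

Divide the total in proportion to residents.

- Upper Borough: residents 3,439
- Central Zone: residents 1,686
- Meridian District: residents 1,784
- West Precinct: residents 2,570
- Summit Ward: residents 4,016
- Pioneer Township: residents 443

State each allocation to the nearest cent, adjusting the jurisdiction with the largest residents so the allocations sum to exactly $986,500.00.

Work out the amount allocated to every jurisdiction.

Total residents = 3,439 + 1,686 + 1,784 + 2,570 + 4,016 + 443 = 13,938.
Proportional shares: Upper Borough 243,404.6133; Central Zone 119,331.2527; Meridian District 126,267.4702; West Precinct 181,898.7660; Summit Ward 284,243.3635; Pioneer Township 31,354.5344.
After rounding (cent): Upper Borough $243,404.61; Central Zone $119,331.25; Meridian District $126,267.47; West Precinct $181,898.77; Summit Ward $284,243.36; Pioneer Township $31,354.53. Sum = $986,499.99.
Difference $986,500.00 − $986,499.99 = +$0.01 applied to largest residents (Summit Ward): Summit Ward becomes $284,243.37.

Upper Borough: $243,404.61; Central Zone: $119,331.25; Meridian District: $126,267.47; West Precinct: $181,898.77; Summit Ward: $284,243.37; Pioneer Township: $31,354.53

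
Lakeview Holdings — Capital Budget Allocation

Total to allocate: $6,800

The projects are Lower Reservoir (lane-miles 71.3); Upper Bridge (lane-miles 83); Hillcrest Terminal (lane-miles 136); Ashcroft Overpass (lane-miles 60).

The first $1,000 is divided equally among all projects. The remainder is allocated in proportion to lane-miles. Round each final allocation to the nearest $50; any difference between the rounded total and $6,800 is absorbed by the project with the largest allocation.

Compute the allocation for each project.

First tranche $1,000 split equally: $250 each.
Remainder $5,800 by lane-miles (total 350.3): Lower Reservoir 1,180.53 → $1,200; Upper Bridge 1,374.25 → $1,350; Hillcrest Terminal 2,251.78 → $2,250; Ashcroft Overpass 993.43 → $1,000.
Totals: Lower Reservoir $250 + $1,200 = $1,450; Upper Bridge $250 + $1,350 = $1,600; Hillcrest Terminal $250 + $2,250 = $2,500; Ashcroft Overpass $250 + $1,000 = $1,250.

Lower Reservoir: $1,450; Upper Bridge: $1,600; Hillcrest Terminal: $2,500; Ashcroft Overpass: $1,250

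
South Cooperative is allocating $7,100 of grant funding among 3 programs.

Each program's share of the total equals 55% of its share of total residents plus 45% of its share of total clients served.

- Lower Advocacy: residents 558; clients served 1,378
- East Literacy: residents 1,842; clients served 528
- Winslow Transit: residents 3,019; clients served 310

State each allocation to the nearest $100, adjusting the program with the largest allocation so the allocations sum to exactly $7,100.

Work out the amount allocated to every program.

Residents total 5,419; clients served total 2,216.
Blended shares (55% residents + 45% clients served): Lower Advocacy 0.3365; East Literacy 0.2942; Winslow Transit 0.3694.
Pro-rata amounts: Lower Advocacy 2,388.88; East Literacy 2,088.63; Winslow Transit 2,622.48.
At nearest $100: Lower Advocacy $2,400; East Literacy $2,100; Winslow Transit $2,600. Sum = $7,100.
Sum already equals the total — no adjustment.

Lower Advocacy: $2,400; East Literacy: $2,100; Winslow Transit: $2,600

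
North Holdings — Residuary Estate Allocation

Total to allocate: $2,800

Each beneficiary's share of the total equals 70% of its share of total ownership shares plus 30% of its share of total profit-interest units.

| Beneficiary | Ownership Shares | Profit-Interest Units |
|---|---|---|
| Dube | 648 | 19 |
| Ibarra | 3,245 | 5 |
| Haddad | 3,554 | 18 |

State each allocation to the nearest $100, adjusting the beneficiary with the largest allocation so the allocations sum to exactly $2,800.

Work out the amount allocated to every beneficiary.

Ownership shares total 7,447; profit-interest units total 42.
Combined weights (70% ownership shares + 30% profit-interest units): Dube 0.1966; Ibarra 0.3407; Haddad 0.4626.
Pro-rata amounts: Dube 550.55; Ibarra 954.06; Haddad 1,295.39.
Rounded to nearest $100: Dube $600; Ibarra $1,000; Haddad $1,300. Sum = $2,900.
Difference $2,800 − $2,900 = −$100 applied to largest allocation (Haddad): Haddad becomes $1,200.

Dube: $600; Ibarra: $1,000; Haddad: $1,200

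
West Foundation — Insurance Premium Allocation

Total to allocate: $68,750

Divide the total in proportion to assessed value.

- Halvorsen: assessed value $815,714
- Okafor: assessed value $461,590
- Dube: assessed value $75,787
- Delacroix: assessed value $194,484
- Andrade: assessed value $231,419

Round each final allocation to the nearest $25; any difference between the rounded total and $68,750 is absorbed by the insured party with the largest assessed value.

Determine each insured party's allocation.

Sum of assessed value: 815,714 + 461,590 + 75,787 + 194,484 + 231,419 = 1,778,994.
Raw shares: Halvorsen 31,523.62; Okafor 17,838.35; Dube 2,928.82; Delacroix 7,515.92; Andrade 8,943.29.
After rounding ($25): Halvorsen $31,525; Okafor $17,850; Dube $2,925; Delacroix $7,525; Andrade $8,950. Sum = $68,775.
Difference $68,750 − $68,775 = −$25 applied to largest assessed value (Halvorsen): Halvorsen becomes $31,500.

Halvorsen: $31,500 · Okafor: $17,850 · Dube: $2,925 · Delacroix: $7,525 · Andrade: $8,950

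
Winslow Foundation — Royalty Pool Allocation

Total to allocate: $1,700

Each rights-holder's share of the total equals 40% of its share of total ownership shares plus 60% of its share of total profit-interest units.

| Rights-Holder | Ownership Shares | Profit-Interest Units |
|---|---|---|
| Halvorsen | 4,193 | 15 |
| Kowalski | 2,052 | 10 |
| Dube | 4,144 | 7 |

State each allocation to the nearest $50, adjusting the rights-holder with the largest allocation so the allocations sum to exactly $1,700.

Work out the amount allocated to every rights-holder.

Halvorsen: $750 | Kowalski: $450 | Dube: $500

Ownership shares total 10,389; profit-interest units total 32.
Blended shares (40% ownership shares + 60% profit-interest units): Halvorsen 0.4427; Kowalski 0.2665; Dube 0.2908.
Unrounded shares: Halvorsen 752.57; Kowalski 453.06; Dube 494.37.
After rounding ($50): Halvorsen $750; Kowalski $450; Dube $500. Sum = $1,700.
No rounding difference to absorb.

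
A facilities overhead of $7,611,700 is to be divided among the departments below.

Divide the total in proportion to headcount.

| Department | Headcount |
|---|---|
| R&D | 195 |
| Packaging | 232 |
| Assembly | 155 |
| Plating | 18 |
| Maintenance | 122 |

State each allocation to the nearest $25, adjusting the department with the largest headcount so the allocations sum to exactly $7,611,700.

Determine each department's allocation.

R&D: $2,055,800 | Packaging: $2,445,825 | Assembly: $1,634,100 | Plating: $189,775 | Maintenance: $1,286,200

Sum of headcount: 722.
Pro-rata amounts: R&D 195/722 × $7,611,700 = 2,055,791.55; Packaging 232/722 × $7,611,700 = 2,445,864.82; Assembly 155/722 × $7,611,700 = 1,634,090.72; Plating 18/722 × $7,611,700 = 189,765.37; Maintenance 122/722 × $7,611,700 = 1,286,187.53.
After rounding ($25): R&D $2,055,800; Packaging $2,445,875; Assembly $1,634,100; Plating $189,775; Maintenance $1,286,200. Sum = $7,611,750.
Difference $7,611,700 − $7,611,750 = −$50 applied to largest headcount (Packaging): Packaging becomes $2,445,825.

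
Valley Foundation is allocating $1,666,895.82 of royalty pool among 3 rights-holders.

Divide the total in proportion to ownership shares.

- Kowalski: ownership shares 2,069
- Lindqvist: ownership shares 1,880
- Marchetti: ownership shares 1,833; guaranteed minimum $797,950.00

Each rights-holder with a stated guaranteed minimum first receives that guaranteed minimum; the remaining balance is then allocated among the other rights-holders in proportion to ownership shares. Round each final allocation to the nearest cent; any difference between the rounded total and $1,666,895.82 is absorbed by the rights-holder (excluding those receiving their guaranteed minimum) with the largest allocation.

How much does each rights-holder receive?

Kowalski: $455,266.88 | Lindqvist: $413,678.94 | Marchetti: $797,950.00

Guaranteed amounts: Marchetti $797,950.00. Remaining pool $868,945.82.
Remaining pool split over remaining ownership shares 3,949: Kowalski 455,266.8781 → $455,266.88; Lindqvist 413,678.9419 → $413,678.94.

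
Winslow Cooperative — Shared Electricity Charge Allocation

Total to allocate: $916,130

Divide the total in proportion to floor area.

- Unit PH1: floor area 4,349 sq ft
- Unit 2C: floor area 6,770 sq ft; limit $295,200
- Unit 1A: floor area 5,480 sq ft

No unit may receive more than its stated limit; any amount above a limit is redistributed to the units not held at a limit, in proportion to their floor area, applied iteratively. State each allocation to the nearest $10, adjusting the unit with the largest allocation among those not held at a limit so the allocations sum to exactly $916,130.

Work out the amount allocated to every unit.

Total floor area = 16,599.
Pro-rata shares before constraints: Unit PH1 240,029.48; Unit 2C 373,649.02; Unit 1A 302,451.50.
Capped: Unit 2C ($295,200); residual $620,930 reallocated over remaining floor area 9,829.
Remaining shares: Unit PH1 274,740.52 → $274,740; Unit 1A 346,189.48 → $346,190.

Unit PH1: $274,740; Unit 2C: $295,200; Unit 1A: $346,190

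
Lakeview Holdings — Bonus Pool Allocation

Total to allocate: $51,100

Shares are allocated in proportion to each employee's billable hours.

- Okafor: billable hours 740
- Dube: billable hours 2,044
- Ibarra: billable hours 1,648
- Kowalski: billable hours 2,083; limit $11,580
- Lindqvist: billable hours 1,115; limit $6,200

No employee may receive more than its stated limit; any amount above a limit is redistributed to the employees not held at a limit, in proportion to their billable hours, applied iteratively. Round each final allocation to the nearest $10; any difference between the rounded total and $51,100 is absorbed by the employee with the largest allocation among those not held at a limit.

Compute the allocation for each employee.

Sum of billable hours: 7,630.
Pro-rata shares before constraints: Okafor 4,955.96; Dube 13,689.17; Ibarra 11,037.06; Kowalski 13,950.37; Lindqvist 7,467.43.
Capped: Kowalski ($11,580), Lindqvist ($6,200); residual $33,320 reallocated over remaining billable hours 4,432.
Redistributed shares: Okafor 5,563.36 → $5,560; Dube 15,366.90 → $15,370; Ibarra 12,389.75 → $12,390.

Okafor: $5,560 | Dube: $15,370 | Ibarra: $12,390 | Kowalski: $11,580 | Lindqvist: $6,200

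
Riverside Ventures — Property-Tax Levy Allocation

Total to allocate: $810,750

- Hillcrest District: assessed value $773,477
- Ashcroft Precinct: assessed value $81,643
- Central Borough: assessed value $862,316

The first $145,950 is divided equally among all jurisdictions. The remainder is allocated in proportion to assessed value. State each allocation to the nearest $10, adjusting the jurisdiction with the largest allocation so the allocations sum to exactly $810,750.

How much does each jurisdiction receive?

Hillcrest District: $348,050 · Ashcroft Precinct: $80,250 · Central Borough: $382,450

Equal tier: $145,950 ÷ 3 = $48,650 apiece.
Remainder $664,800 by assessed value (total 1,717,436): Hillcrest District 299,404.18 → $299,400; Ashcroft Precinct 31,603.08 → $31,600; Central Borough 333,792.74 → $333,790.
Rounding difference +$10 on remainder applied to Central Borough.
Totals: Hillcrest District $48,650 + $299,400 = $348,050; Ashcroft Precinct $48,650 + $31,600 = $80,250; Central Borough $48,650 + $333,800 = $382,450.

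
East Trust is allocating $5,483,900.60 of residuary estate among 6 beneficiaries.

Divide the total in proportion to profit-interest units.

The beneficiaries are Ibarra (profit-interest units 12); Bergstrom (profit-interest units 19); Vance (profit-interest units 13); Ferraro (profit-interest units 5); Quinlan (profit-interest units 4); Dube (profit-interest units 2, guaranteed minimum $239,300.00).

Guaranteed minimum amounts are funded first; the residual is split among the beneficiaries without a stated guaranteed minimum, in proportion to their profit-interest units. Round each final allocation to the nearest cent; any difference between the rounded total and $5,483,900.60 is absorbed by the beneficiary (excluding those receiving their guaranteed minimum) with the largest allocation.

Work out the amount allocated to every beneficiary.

Ibarra: $1,187,456.74 · Bergstrom: $1,880,139.84 · Vance: $1,286,411.47 · Ferraro: $494,773.64 · Quinlan: $395,818.91 · Dube: $239,300.00

Fund the minimums — Dube $239,300.00. Remaining pool $5,244,600.60.
Remaining pool split over remaining profit-interest units 53: Ibarra 1,187,456.7396 → $1,187,456.74; Bergstrom 1,880,139.8377 → $1,880,139.84; Vance 1,286,411.4679 → $1,286,411.47; Ferraro 494,773.6415 → $494,773.64; Quinlan 395,818.9132 → $395,818.91.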